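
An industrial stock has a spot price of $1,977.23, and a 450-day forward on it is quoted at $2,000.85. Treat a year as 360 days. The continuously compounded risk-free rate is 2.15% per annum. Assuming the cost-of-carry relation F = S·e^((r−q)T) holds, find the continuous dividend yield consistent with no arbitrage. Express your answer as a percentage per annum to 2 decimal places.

1.20%

From F = S·e^((r−q)T): (r − q) = ln(F/S)/T
ln(2000.85/1977.23) = ln(1.011946) = 0.011875
(r − q) = 0.011875 / (450/360) = 0.009500
q = r − ln(F/S)/T = 0.0215 − 0.009500 = 0.012000
q = 1.20%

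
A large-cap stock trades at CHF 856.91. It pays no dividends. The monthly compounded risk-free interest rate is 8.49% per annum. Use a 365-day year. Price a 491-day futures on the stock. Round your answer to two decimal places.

CHF 960.20

F = S · (1+r/12)^(12T)
= 856.91 × 1.120535
F = CHF 960.20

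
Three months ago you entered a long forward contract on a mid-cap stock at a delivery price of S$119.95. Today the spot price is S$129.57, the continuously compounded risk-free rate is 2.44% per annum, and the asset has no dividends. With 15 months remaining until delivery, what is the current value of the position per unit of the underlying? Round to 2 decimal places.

S$13.22

Current fair forward for the remaining 15 months: F = S·e^(r·T), r = 0.0244
F = 129.57 · e^(0.0244 × 15/12) = 129.57 × 1.030970 = 133.5828
Value of long forward = (F − K)·e^(−rT) = (133.5828 − 119.95) · e^(−0.0244·15/12)
= 13.6328 × 0.969960 = 13.22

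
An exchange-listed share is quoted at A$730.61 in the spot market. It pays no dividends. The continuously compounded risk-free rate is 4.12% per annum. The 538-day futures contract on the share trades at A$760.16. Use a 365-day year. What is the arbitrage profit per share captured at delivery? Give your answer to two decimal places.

A$16.19 per share

Fair futures: F* = S·e^(carry·T), with carry = r = 0.0412
F* = 730.61 · e^(0.0412 × 538/365) = 730.61 · e^0.060728 = 730.61 × 1.062610 = A$776.3535
Market A$760.16 < fair A$776.3535: forward underpriced → reverse cash-and-carry (short spot, go long the forward).
At maturity, profit = |F_mkt − F*| = |760.16 − 776.3535| = A$16.19 per share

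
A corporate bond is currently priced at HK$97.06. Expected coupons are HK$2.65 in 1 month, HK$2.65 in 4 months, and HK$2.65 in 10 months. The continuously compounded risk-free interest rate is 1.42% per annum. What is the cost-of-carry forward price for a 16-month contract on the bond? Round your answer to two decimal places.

PV(coupons) I = 2.65·e^(−0.0142·1/12) + 2.65·e^(−0.0142·4/12) + 2.65·e^(−0.0142·10/12)
I = 2.6469 + 2.6375 + 2.6188 = 7.9032
F = (S − I)·e^(rT) = (97.06 − 7.9032) · e^(0.0142·16/12)
= 89.1568 · e^0.018933 = 89.1568 × 1.019113 = HK$90.86

HK$90.86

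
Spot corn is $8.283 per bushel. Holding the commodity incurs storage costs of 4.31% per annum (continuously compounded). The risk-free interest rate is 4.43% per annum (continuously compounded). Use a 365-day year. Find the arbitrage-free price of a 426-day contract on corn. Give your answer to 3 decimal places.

$9.173 per bushel

Net carry = r + u − y = 0.0443 + 0.0431 − 0.0000 = 0.0874
F = S·e^((r+u−y)T) = 8.283 · e^(0.0874 × 426/365) = 8.283 · e^0.102007
= 8.283 × 1.107391 = $9.173 per bushel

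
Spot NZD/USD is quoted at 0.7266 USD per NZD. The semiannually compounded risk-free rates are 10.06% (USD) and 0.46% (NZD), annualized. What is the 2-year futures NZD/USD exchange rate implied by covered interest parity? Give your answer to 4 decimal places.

By covered interest parity, F = S · (1+r_USD/2)^(2T) / (1+r_NZD/2)^(2T)
= 0.7266 × 1.216896 / 1.009232 = 0.7266 × 1.205764
F = 0.8761 USD per NZD

0.8761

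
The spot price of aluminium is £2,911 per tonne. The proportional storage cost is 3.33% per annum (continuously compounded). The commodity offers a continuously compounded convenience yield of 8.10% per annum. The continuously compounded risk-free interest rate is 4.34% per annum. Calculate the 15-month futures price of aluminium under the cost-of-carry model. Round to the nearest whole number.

Net carry = r + u − y = 0.0434 + 0.0333 − 0.0810 = -0.0043
F = S·e^((r+u−y)T) = 2911 · e^(-0.0043 × 15/12) = 2911 · e^-0.005375
= 2911 × 0.994639 = £2,895 per tonne

£2,895 per tonne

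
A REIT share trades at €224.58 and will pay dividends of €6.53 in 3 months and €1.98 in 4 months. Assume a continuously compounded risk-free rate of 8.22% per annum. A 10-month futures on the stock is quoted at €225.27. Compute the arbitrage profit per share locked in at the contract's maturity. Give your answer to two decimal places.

PV(dividends) I = 6.53·e^(−0.0822·3/12) + 1.98·e^(−0.0822·4/12) = 8.3237
Fair futures F* = (S − I)·e^(rT) = (224.58 − 8.3237)·e^0.068500 = 216.2563 × 1.070901 = 231.5891
Market €225.27 < fair 231.5891: forward underpriced → reverse cash-and-carry (short the stock, invest proceeds at r, pay the dividends, go long the forward).
Profit at T = |F_mkt − F*| = |225.27 − 231.5891| = €6.32 per share

€6.32 per share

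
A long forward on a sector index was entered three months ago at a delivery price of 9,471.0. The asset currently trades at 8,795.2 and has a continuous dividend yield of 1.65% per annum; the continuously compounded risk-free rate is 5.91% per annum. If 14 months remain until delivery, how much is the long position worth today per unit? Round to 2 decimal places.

-212.47

Current fair forward for the remaining 14 months: F = S·e^((r − q)·T), (r − q) = 0.0591 − 0.0165 = 0.0426
F = 8795.2 · e^(0.0426 × 14/12) = 8795.2 × 1.05095576 = 9243.3661
Value of long forward = (F − K)·e^(−rT) = (9243.3661 − 9471.0) · e^(−0.0591·14/12)
= -227.6339 × 0.93337335 = -212.47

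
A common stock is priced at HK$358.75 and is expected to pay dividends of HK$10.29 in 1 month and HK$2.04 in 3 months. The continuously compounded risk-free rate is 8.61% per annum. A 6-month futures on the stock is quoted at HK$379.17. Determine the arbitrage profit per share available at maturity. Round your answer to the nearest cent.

HK$17.39 per share

PV(dividends) I = 10.29·e^(−0.0861·1/12) + 2.04·e^(−0.0861·3/12) = 12.2130
Fair futures F* = (S − I)·e^(rT) = (358.75 − 12.2130)·e^0.043050 = 346.5370 × 1.043990 = 361.7812
Market HK$379.17 > fair 361.7812: forward overpriced → cash-and-carry (borrow at r, buy the stock and collect the dividends, short the forward).
Profit at T = |F_mkt − F*| = |379.17 − 361.7812| = HK$17.39 per share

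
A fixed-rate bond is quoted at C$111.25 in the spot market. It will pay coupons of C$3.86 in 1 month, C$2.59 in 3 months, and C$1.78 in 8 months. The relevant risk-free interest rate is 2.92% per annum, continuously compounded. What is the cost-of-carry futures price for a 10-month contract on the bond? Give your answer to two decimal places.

PV(coupons) I = 3.86·e^(−0.0292·1/12) + 2.59·e^(−0.0292·3/12) + 1.78·e^(−0.0292·8/12)
I = 3.8506 + 2.5712 + 1.7457 = 8.1675
F = (S − I)·e^(rT) = (111.25 − 8.1675) · e^(0.0292·10/12)
= 103.0825 · e^0.024333 = 103.0825 × 1.024631 = C$105.62

C$105.62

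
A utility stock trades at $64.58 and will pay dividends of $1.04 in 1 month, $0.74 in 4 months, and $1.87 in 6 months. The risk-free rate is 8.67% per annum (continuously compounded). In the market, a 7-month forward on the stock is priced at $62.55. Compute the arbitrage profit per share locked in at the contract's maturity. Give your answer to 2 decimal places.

PV(dividends) I = 1.04·e^(−0.0867·1/12) + 0.74·e^(−0.0867·4/12) + 1.87·e^(−0.0867·6/12) = 3.5421
Fair forward F* = (S − I)·e^(rT) = (64.58 − 3.5421)·e^0.050575 = 61.0379 × 1.051876 = 64.2043
Market $62.55 < fair 64.2043: forward underpriced → reverse cash-and-carry (short the stock, invest proceeds at r, pay the dividends, go long the forward).
Profit at T = |F_mkt − F*| = |62.55 − 64.2043| = $1.65 per share

$1.65 per share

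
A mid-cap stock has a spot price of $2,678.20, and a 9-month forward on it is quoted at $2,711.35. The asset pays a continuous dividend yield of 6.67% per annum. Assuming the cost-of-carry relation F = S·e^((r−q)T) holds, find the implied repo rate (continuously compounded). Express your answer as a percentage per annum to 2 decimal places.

From F = S·e^((r−q)T): (r − q) = ln(F/S)/T
ln(2711.35/2678.20) = ln(1.012378) = 0.012302
(r − q) = 0.012302 / (9/12) = 0.016403
r = ln(F/S)/T + q = 0.016403 + 0.0667 = 0.083103
r = 8.31%

8.31%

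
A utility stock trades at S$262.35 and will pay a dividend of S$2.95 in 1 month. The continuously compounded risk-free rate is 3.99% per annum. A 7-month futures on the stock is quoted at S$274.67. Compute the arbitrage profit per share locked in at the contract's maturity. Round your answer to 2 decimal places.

PV(dividends) I = 2.95·e^(−0.0399·1/12) = 2.9402
Fair futures F* = (S − I)·e^(rT) = (262.35 − 2.9402)·e^0.023275 = 259.4098 × 1.023548 = 265.5184
Market S$274.67 > fair 265.5184: forward overpriced → cash-and-carry (borrow at r, buy the stock and collect the dividends, short the forward).
Profit at T = |F_mkt − F*| = |274.67 − 265.5184| = S$9.15 per share

S$9.15 per share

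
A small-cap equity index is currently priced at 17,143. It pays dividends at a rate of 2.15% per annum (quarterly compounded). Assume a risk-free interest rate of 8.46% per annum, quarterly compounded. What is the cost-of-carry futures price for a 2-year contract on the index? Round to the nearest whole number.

F = S · (1+r/4)^(4T) / (1+q/4)^(4T)
= 17143 × 1.182269 / 1.043818 = 17143 × 1.132639
F = 19,417

19,417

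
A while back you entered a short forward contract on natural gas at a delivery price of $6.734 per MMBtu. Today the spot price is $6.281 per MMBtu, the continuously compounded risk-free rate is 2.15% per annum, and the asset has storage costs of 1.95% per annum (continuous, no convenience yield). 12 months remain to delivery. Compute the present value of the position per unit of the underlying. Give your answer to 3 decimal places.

Current fair forward for the remaining 12 months: F = S·e^((r + u)·T), (r + u) = 0.0215 + 0.0195 = 0.0410
F = 6.281 · e^(0.0410 × 12/12) = 6.281 × 1.041852 = 6.5439
Value of long forward = (F − K)·e^(−rT) = (6.5439 − 6.734) · e^(−0.0215·12/12)
= -0.1901 × 0.978729 = -0.186
Short position value = −(long value) = $0.186

$0.186 per MMBtu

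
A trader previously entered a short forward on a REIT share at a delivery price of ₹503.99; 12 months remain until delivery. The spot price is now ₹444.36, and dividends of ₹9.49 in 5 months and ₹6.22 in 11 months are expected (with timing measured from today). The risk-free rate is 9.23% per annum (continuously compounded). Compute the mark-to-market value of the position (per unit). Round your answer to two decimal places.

₹30.04

PV(remaining dividends) I = 9.49·e^(−0.0923·5/12) + 6.22·e^(−0.0923·11/12) = 14.8473
Current forward F = (S − I)·e^(rT) = (444.36 − 14.8473)·e^(0.0923·12/12) = 429.5127 × 1.096694 = 471.0440
Value (long) = (F − K)·e^(−rT) = (471.0440 − 503.99) × 0.911832 = -30.0412
Short position value = −(long value) = ₹30.04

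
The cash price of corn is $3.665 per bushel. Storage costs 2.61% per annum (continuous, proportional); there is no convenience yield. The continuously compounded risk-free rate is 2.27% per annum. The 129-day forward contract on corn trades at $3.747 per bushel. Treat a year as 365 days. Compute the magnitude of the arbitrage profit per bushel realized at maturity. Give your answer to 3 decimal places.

$0.018 per bushel

Fair forward: F* = S·e^(carry·T), with carry = (r + u) = 0.0227 + 0.0261 = 0.0488
F* = 3.665 · e^(0.0488 × 129/365) = 3.665 · e^0.017247 = 3.665 × 1.017397 = $3.7288
Market $3.747 > fair $3.7288: forward overpriced → cash-and-carry (buy spot, short the forward).
At maturity, profit = |F_mkt − F*| = |3.747 − 3.7288| = $0.018 per bushel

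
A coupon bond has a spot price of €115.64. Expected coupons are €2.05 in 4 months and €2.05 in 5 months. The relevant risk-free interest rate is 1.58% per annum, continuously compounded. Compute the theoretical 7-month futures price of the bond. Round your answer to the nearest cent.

PV(coupons) I = 2.05·e^(−0.0158·4/12) + 2.05·e^(−0.0158·5/12)
I = 2.0392 + 2.0365 = 4.0757
F = (S − I)·e^(rT) = (115.64 − 4.0757) · e^(0.0158·7/12)
= 111.5643 · e^0.009217 = 111.5643 × 1.009260 = €112.60

€112.60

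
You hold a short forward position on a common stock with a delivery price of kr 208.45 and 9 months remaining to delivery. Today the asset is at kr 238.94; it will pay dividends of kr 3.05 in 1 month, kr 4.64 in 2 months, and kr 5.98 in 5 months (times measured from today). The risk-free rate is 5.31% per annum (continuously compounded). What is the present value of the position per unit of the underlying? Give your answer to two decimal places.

PV(remaining dividends) I = 3.05·e^(−0.0531·1/12) + 4.64·e^(−0.0531·2/12) + 5.98·e^(−0.0531·5/12) = 13.4848
Current forward F = (S − I)·e^(rT) = (238.94 − 13.4848)·e^(0.0531·9/12) = 225.4552 × 1.040629 = 234.6152
Value (long) = (F − K)·e^(−rT) = (234.6152 − 208.45) × 0.960958 = 25.1437
Short position value = −(long value) = -kr 25.14

-kr 25.14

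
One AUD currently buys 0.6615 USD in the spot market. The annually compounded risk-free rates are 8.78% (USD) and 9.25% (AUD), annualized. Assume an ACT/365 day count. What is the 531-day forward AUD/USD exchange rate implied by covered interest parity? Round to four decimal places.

By covered interest parity, F = S · (1+r_USD)^T / (1+r_AUD)^T
= 0.6615 × 1.130242 / 1.137353 = 0.6615 × 0.993748
F = 0.6574 USD per AUD

0.6574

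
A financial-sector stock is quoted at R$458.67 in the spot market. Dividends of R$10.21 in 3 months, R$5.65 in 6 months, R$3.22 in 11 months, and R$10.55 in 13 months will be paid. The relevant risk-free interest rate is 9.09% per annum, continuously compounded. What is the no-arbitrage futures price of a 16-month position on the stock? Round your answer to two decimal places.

PV(dividends) I = 10.21·e^(−0.0909·3/12) + 5.65·e^(−0.0909·6/12) + 3.22·e^(−0.0909·11/12) + 10.55·e^(−0.0909·13/12)
I = 9.9806 + 5.3990 + 2.9626 + 9.5606 = 27.9028
F = (S − I)·e^(rT) = (458.67 − 27.9028) · e^(0.0909·16/12)
= 430.7672 · e^0.121200 = 430.7672 × 1.128851 = R$486.27

R$486.27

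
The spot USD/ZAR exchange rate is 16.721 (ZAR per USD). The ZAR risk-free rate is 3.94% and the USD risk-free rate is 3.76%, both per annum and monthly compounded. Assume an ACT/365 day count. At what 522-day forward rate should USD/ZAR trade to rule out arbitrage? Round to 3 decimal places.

By covered interest parity, F = S · (1+r_ZAR/12)^(12T) / (1+r_USD/12)^(12T)
= 16.721 × 1.057868 / 1.055156 = 16.721 × 1.002570
F = 16.764 ZAR per USD

16.764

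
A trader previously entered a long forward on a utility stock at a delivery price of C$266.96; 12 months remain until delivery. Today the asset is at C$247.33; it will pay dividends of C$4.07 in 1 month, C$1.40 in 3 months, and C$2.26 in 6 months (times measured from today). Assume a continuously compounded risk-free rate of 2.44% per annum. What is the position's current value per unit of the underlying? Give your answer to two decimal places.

-C$20.88

PV(remaining dividends) I = 4.07·e^(−0.0244·1/12) + 1.40·e^(−0.0244·3/12) + 2.26·e^(−0.0244·6/12) = 7.6858
Current forward F = (S − I)·e^(rT) = (247.33 − 7.6858)·e^(0.0244·12/12) = 239.6442 × 1.024700 = 245.5634
Value (long) = (F − K)·e^(−rT) = (245.5634 − 266.96) × 0.975895 = -20.8808
Value = -C$20.88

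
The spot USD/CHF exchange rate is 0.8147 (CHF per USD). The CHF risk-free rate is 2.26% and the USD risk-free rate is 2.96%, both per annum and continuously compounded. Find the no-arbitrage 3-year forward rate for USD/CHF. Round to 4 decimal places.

0.7978

F = S·e^((r_CHF − r_USD)T) = 0.8147 · e^((0.0226 − 0.0296) × 3)
= 0.8147 · e^-0.021000 = 0.8147 × 0.979219
F = 0.7978 CHF per USD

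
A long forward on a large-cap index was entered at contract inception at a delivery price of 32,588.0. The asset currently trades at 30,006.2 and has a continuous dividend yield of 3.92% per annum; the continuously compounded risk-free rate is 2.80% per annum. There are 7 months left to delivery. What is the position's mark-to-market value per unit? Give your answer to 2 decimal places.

Current fair forward for the remaining 7 months: F = S·e^((r − q)·T), (r − q) = 0.0280 − 0.0392 = -0.0112
F = 30006.2 · e^(-0.0112 × 7/12) = 30006.2 × 0.99348796 = 29810.7984
Value of long forward = (F − K)·e^(−rT) = (29810.7984 − 32588.0) · e^(−0.0280·7/12)
= -2777.2016 × 0.98379933 = -2732.21

-2732.21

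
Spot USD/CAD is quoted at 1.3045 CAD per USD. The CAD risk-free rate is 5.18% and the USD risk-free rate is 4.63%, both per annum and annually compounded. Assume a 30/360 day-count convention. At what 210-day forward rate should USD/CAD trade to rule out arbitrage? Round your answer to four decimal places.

By covered interest parity, F = S · (1+r_CAD)^T / (1+r_USD)^T
= 1.3045 × 1.029898 / 1.026753 = 1.3045 × 1.003063
F = 1.3085 CAD per USD

1.3085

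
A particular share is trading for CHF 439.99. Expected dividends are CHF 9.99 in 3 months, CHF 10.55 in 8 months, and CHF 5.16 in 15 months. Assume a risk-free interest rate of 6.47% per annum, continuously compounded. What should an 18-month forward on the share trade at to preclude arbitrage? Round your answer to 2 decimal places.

CHF 457.62

PV(dividends) I = 9.99·e^(−0.0647·3/12) + 10.55·e^(−0.0647·8/12) + 5.16·e^(−0.0647·15/12)
I = 9.8297 + 10.1046 + 4.7591 = 24.6934
F = (S − I)·e^(rT) = (439.99 − 24.6934) · e^(0.0647·18/12)
= 415.2966 · e^0.097050 = 415.2966 × 1.101915 = CHF 457.62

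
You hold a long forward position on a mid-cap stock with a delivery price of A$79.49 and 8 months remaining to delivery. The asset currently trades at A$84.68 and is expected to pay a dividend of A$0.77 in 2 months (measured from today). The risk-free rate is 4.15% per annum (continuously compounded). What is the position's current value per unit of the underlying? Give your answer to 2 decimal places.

A$6.59

PV(remaining dividends) I = 0.77·e^(−0.0415·2/12) = 0.7647
Current forward F = (S − I)·e^(rT) = (84.68 − 0.7647)·e^(0.0415·8/12) = 83.9153 × 1.028053 = 86.2694
Value (long) = (F − K)·e^(−rT) = (86.2694 − 79.49) × 0.972713 = 6.5944
Value = A$6.59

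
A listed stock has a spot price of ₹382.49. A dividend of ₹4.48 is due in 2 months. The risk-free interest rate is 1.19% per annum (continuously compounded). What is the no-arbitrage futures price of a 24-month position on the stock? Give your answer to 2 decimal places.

₹387.12

PV(dividends) I = 4.48·e^(−0.0119·2/12)
I = 4.4711
F = (S − I)·e^(rT) = (382.49 − 4.4711) · e^(0.0119·24/12)
= 378.0189 · e^0.023800 = 378.0189 × 1.024085 = ₹387.12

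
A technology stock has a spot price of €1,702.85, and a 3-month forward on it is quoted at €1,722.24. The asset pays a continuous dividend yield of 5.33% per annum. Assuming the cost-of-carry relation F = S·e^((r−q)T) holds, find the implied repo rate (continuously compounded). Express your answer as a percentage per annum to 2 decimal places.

9.86%

From F = S·e^((r−q)T): (r − q) = ln(F/S)/T
ln(1722.24/1702.85) = ln(1.011387) = 0.011323
(r − q) = 0.011323 / (3/12) = 0.045292
r = ln(F/S)/T + q = 0.045292 + 0.0533 = 0.098592
r = 9.86%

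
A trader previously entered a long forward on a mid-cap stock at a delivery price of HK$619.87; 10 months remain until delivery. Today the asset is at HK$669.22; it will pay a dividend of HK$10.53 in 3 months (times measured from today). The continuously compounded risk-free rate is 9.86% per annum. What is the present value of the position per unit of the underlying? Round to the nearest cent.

HK$87.97

PV(remaining dividends) I = 10.53·e^(−0.0986·3/12) = 10.2736
Current forward F = (S − I)·e^(rT) = (669.22 − 10.2736)·e^(0.0986·10/12) = 658.9464 × 1.085637 = 715.3766
Value (long) = (F − K)·e^(−rT) = (715.3766 − 619.87) × 0.921118 = 87.9728
Value = HK$87.97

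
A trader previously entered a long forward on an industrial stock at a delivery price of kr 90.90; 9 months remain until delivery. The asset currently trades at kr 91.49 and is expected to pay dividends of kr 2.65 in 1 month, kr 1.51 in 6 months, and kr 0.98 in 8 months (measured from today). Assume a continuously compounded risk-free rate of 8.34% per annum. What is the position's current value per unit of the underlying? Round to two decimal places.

PV(remaining dividends) I = 2.65·e^(−0.0834·1/12) + 1.51·e^(−0.0834·6/12) + 0.98·e^(−0.0834·8/12) = 5.0070
Current forward F = (S − I)·e^(rT) = (91.49 − 5.0070)·e^(0.0834·9/12) = 86.4830 × 1.064548 = 92.0653
Value (long) = (F − K)·e^(−rT) = (92.0653 − 90.90) × 0.939366 = 1.0946
Value = kr 1.09

kr 1.09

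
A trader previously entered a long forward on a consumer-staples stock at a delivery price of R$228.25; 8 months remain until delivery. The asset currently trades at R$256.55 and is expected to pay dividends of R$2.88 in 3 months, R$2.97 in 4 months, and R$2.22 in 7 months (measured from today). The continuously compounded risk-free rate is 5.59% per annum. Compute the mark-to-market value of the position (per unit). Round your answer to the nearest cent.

R$28.75

PV(remaining dividends) I = 2.88·e^(−0.0559·3/12) + 2.97·e^(−0.0559·4/12) + 2.22·e^(−0.0559·7/12) = 7.9040
Current forward F = (S − I)·e^(rT) = (256.55 − 7.9040)·e^(0.0559·8/12) = 248.6460 × 1.037970 = 258.0871
Value (long) = (F − K)·e^(−rT) = (258.0871 − 228.25) × 0.963419 = 28.7456
Value = R$28.75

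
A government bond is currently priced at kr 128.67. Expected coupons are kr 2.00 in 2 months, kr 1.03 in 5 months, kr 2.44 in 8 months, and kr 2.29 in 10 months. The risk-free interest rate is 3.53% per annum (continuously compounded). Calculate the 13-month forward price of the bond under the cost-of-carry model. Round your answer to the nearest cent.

PV(coupons) I = 2.00·e^(−0.0353·2/12) + 1.03·e^(−0.0353·5/12) + 2.44·e^(−0.0353·8/12) + 2.29·e^(−0.0353·10/12)
I = 1.9883 + 1.0150 + 2.3832 + 2.2236 = 7.6101
F = (S − I)·e^(rT) = (128.67 − 7.6101) · e^(0.0353·13/12)
= 121.0599 · e^0.038242 = 121.0599 × 1.038983 = kr 125.78

kr 125.78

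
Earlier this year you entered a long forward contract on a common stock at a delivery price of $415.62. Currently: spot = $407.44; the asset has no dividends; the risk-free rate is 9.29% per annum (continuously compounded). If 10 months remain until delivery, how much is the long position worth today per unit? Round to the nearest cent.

$22.78

Current fair forward for the remaining 10 months: F = S·e^(r·T), r = 0.0929
F = 407.44 · e^(0.0929 × 10/12) = 407.44 × 1.080492 = 440.2357
Value of long forward = (F − K)·e^(−rT) = (440.2357 − 415.62) · e^(−0.0929·10/12)
= 24.6157 × 0.925504 = 22.78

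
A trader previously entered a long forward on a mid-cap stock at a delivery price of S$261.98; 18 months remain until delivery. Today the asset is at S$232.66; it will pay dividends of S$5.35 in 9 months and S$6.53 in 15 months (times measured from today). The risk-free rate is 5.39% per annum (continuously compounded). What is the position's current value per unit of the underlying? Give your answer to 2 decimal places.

PV(remaining dividends) I = 5.35·e^(−0.0539·9/12) + 6.53·e^(−0.0539·15/12) = 11.2426
Current forward F = (S − I)·e^(rT) = (232.66 − 11.2426)·e^(0.0539·18/12) = 221.4174 × 1.084208 = 240.0625
Value (long) = (F − K)·e^(−rT) = (240.0625 − 261.98) × 0.922332 = -20.2152
Value = -S$20.22

-S$20.22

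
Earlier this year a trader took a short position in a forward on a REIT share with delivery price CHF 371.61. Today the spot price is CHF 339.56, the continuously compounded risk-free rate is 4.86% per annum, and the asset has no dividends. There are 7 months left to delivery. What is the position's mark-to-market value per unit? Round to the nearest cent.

CHF 21.66

Current fair forward for the remaining 7 months: F = S·e^(r·T), r = 0.0486
F = 339.56 · e^(0.0486 × 7/12) = 339.56 × 1.028756 = 349.3244
Value of long forward = (F − K)·e^(−rT) = (349.3244 − 371.61) · e^(−0.0486·7/12)
= -22.2856 × 0.972048 = -21.66
Short position value = −(long value) = CHF 21.66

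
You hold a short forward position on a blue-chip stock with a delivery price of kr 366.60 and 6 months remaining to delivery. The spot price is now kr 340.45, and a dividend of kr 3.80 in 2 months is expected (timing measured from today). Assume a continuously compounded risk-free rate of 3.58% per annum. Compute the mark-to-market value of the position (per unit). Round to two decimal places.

kr 23.42

PV(remaining dividends) I = 3.80·e^(−0.0358·2/12) = 3.7774
Current forward F = (S − I)·e^(rT) = (340.45 − 3.7774)·e^(0.0358·6/12) = 336.6726 × 1.018061 = 342.7532
Value (long) = (F − K)·e^(−rT) = (342.7532 − 366.60) × 0.982259 = -23.4237
Short position value = −(long value) = kr 23.42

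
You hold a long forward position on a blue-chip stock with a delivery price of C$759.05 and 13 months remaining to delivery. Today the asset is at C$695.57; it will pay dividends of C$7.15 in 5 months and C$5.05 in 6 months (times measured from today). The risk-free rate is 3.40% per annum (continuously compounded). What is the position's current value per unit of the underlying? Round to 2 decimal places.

PV(remaining dividends) I = 7.15·e^(−0.0340·5/12) + 5.05·e^(−0.0340·6/12) = 12.0143
Current forward F = (S − I)·e^(rT) = (695.57 − 12.0143)·e^(0.0340·13/12) = 683.5557 × 1.037520 = 709.2027
Value (long) = (F − K)·e^(−rT) = (709.2027 − 759.05) × 0.963837 = -48.0447
Value = -C$48.04

-C$48.04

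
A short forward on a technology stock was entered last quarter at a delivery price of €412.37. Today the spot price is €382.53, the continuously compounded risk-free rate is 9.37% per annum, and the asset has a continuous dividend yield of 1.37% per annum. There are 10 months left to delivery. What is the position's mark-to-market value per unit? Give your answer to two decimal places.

€3.21

Current fair forward for the remaining 10 months: F = S·e^((r − q)·T), (r − q) = 0.0937 − 0.0137 = 0.0800
F = 382.53 · e^(0.0800 × 10/12) = 382.53 × 1.068939 = 408.9012
Value of long forward = (F − K)·e^(−rT) = (408.9012 − 412.37) · e^(−0.0937·10/12)
= -3.4688 × 0.924887 = -3.21
Short position value = −(long value) = €3.21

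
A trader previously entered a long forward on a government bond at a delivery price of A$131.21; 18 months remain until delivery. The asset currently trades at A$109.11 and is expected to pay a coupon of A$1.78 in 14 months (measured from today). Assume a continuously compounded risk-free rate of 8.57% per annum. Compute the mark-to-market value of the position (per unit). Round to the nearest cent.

PV(remaining coupons) I = 1.78·e^(−0.0857·14/12) = 1.6106
Current forward F = (S − I)·e^(rT) = (109.11 − 1.6106)·e^(0.0857·18/12) = 107.4994 × 1.137178 = 122.2460
Value (long) = (F − K)·e^(−rT) = (122.2460 − 131.21) × 0.879370 = -7.8827
Value = -A$7.88

-A$7.88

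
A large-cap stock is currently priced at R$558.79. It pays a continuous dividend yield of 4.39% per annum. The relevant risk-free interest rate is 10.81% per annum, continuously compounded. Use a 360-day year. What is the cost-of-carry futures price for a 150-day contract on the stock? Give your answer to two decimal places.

F = S·e^((r − q)T) = 558.79 · e^((0.1081 − 0.0439) × 150/360)
= 558.79 · e^0.026750 = 558.79 × 1.027111
F = R$573.94

R$573.94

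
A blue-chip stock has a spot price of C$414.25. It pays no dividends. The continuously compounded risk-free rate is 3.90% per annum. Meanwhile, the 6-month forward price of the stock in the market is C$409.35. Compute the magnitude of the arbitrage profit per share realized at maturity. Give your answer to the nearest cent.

C$13.06 per share

Fair forward: F* = S·e^(carry·T), with carry = r = 0.0390
F* = 414.25 · e^(0.0390 × 6/12) = 414.25 · e^0.019500 = 414.25 × 1.019691 = C$422.4070
Market C$409.35 < fair C$422.4070: forward underpriced → reverse cash-and-carry (short spot, go long the forward).
At maturity, profit = |F_mkt − F*| = |409.35 − 422.4070| = C$13.06 per share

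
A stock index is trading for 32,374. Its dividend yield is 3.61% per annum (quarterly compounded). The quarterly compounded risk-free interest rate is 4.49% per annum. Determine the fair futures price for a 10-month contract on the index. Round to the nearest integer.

32,610

F = S · (1+r/4)^(4T) / (1+q/4)^(4T)
= 32374 × 1.037909 / 1.030401 = 32374 × 1.007286
F = 32,610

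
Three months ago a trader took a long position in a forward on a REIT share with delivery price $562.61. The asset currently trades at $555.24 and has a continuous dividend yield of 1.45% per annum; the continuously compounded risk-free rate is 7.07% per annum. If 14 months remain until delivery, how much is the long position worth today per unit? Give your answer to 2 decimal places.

$27.86

Current fair forward for the remaining 14 months: F = S·e^((r − q)·T), (r − q) = 0.0707 − 0.0145 = 0.0562
F = 555.24 · e^(0.0562 × 14/12) = 555.24 × 1.067764 = 592.8653
Value of long forward = (F − K)·e^(−rT) = (592.8653 − 562.61) · e^(−0.0707·14/12)
= 30.2553 × 0.920827 = 27.86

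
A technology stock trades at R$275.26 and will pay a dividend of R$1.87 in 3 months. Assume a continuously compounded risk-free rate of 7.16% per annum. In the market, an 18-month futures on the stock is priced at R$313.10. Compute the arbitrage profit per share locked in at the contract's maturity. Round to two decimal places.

R$8.68 per share

PV(dividends) I = 1.87·e^(−0.0716·3/12) = 1.8368
Fair futures F* = (S − I)·e^(rT) = (275.26 − 1.8368)·e^0.107400 = 273.4232 × 1.113380 = 304.4239
Market R$313.10 > fair 304.4239: forward overpriced → cash-and-carry (borrow at r, buy the stock and collect the dividends, short the forward).
Profit at T = |F_mkt − F*| = |313.10 − 304.4239| = R$8.68 per share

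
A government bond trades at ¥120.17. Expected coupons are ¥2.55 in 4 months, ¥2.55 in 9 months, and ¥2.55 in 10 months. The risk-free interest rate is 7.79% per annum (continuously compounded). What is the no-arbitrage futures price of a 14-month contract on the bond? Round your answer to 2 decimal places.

¥123.63

PV(coupons) I = 2.55·e^(−0.0779·4/12) + 2.55·e^(−0.0779·9/12) + 2.55·e^(−0.0779·10/12)
I = 2.4846 + 2.4053 + 2.3897 = 7.2796
F = (S − I)·e^(rT) = (120.17 − 7.2796) · e^(0.0779·14/12)
= 112.8904 · e^0.090883 = 112.8904 × 1.095141 = ¥123.63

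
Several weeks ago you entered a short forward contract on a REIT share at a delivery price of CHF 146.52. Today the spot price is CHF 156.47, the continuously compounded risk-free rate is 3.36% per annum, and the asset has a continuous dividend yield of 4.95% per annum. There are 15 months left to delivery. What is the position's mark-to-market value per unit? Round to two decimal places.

Current fair forward for the remaining 15 months: F = S·e^((r − q)·T), (r − q) = 0.0336 − 0.0495 = -0.0159
F = 156.47 · e^(-0.0159 × 15/12) = 156.47 × 0.980321 = 153.3908
Value of long forward = (F − K)·e^(−rT) = (153.3908 − 146.52) · e^(−0.0336·15/12)
= 6.8708 × 0.958870 = 6.59
Short position value = −(long value) = -CHF 6.59

-CHF 6.59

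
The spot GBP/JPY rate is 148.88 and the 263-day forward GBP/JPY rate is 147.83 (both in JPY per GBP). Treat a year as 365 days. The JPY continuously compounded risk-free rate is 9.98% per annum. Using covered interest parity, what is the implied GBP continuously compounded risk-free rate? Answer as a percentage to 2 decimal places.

F = S·e^((r_JPY − r_GBP)T) ⇒ r_GBP = r_JPY − ln(F/S)/T
ln(147.83/148.88) = -0.007078; /(263/365) = -0.009823
r_GBP = 0.0998 + 0.009823 = 0.109623
r_GBP = 10.96%

10.96%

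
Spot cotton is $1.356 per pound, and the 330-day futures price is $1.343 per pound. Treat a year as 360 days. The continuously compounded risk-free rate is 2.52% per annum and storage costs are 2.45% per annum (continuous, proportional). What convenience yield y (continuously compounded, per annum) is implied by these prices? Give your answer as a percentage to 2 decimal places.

F = S·e^((r+u−y)T) ⇒ (r+u−y) = ln(F/S)/T
ln(1.343/1.356) = -0.009633; /T ⇒ -0.010509
y = r + u − ln(F/S)/T = 0.0252 + 0.0245 + 0.010509 = 0.060209
y = 6.02%

6.02%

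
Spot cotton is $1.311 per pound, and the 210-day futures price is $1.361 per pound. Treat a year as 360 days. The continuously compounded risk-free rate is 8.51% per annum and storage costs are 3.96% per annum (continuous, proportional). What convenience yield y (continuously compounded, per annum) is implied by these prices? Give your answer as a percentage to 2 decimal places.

6.05%

F = S·e^((r+u−y)T) ⇒ (r+u−y) = ln(F/S)/T
ln(1.361/1.311) = 0.037430; /T ⇒ 0.064166
y = r + u − ln(F/S)/T = 0.0851 + 0.0396 − 0.064166 = 0.060534
y = 6.05%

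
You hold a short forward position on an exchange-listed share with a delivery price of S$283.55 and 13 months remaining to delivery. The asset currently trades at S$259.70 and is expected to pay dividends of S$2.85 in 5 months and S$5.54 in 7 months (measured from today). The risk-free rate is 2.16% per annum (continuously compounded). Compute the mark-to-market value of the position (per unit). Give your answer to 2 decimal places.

PV(remaining dividends) I = 2.85·e^(−0.0216·5/12) + 5.54·e^(−0.0216·7/12) = 8.2951
Current forward F = (S − I)·e^(rT) = (259.70 − 8.2951)·e^(0.0216·13/12) = 251.4049 × 1.023676 = 257.3572
Value (long) = (F − K)·e^(−rT) = (257.3572 − 283.55) × 0.976872 = -25.5870
Short position value = −(long value) = S$25.59

S$25.59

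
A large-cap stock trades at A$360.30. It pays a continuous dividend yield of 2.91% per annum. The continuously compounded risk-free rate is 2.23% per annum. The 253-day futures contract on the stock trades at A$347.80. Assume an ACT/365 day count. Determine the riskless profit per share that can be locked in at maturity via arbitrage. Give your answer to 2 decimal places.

A$10.81 per share

Fair futures: F* = S·e^(carry·T), with carry = (r − q) = 0.0223 − 0.0291 = -0.0068
F* = 360.30 · e^(-0.0068 × 253/365) = 360.30 · e^-0.004713 = 360.30 × 0.995298 = A$358.6059
Market A$347.80 < fair A$358.6059: forward underpriced → reverse cash-and-carry (short spot, go long the forward).
At maturity, profit = |F_mkt − F*| = |347.80 − 358.6059| = A$10.81 per share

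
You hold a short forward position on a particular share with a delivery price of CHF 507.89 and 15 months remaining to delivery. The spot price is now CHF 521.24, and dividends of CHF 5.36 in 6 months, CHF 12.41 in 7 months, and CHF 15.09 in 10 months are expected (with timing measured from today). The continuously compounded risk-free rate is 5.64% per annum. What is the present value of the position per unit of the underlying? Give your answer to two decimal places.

PV(remaining dividends) I = 5.36·e^(−0.0564·6/12) + 12.41·e^(−0.0564·7/12) + 15.09·e^(−0.0564·10/12) = 31.6165
Current forward F = (S − I)·e^(rT) = (521.24 − 31.6165)·e^(0.0564·15/12) = 489.6235 × 1.073045 = 525.3880
Value (long) = (F − K)·e^(−rT) = (525.3880 − 507.89) × 0.931928 = 16.3069
Short position value = −(long value) = -CHF 16.31

-CHF 16.31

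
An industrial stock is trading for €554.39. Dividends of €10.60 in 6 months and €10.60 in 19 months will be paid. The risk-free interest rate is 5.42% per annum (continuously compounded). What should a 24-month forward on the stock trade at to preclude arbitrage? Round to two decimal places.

PV(dividends) I = 10.60·e^(−0.0542·6/12) + 10.60·e^(−0.0542·19/12)
I = 10.3166 + 9.7283 = 20.0449
F = (S − I)·e^(rT) = (554.39 − 20.0449) · e^(0.0542·24/12)
= 534.3451 · e^0.108400 = 534.3451 × 1.114493 = €595.52

€595.52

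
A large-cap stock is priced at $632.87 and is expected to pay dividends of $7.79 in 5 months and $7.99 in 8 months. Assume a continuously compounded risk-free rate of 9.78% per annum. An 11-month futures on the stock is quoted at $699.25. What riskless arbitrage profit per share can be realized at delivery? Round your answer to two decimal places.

PV(dividends) I = 7.79·e^(−0.0978·5/12) + 7.99·e^(−0.0978·8/12) = 14.9646
Fair futures F* = (S − I)·e^(rT) = (632.87 − 14.9646)·e^0.089650 = 617.9054 × 1.093791 = 675.8594
Market $699.25 > fair 675.8594: forward overpriced → cash-and-carry (borrow at r, buy the stock and collect the dividends, short the forward).
Profit at T = |F_mkt − F*| = |699.25 − 675.8594| = $23.39 per share

$23.39 per share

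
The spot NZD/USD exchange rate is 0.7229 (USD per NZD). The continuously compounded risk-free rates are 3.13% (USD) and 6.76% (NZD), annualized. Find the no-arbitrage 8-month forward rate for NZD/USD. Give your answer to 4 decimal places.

0.7056

F = S·e^((r_USD − r_NZD)T) = 0.7229 · e^((0.0313 − 0.0676) × 8/12)
= 0.7229 · e^-0.024200 = 0.7229 × 0.976090
F = 0.7056 USD per NZD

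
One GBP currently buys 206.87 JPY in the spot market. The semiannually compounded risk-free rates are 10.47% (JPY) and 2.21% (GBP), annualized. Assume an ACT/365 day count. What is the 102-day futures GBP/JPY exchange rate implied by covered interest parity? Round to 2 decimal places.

211.55

By covered interest parity, F = S · (1+r_JPY/2)^(2T) / (1+r_GBP/2)^(2T)
= 206.87 × 1.028929 / 1.006161 = 206.87 × 1.022629
F = 211.55 JPY per GBP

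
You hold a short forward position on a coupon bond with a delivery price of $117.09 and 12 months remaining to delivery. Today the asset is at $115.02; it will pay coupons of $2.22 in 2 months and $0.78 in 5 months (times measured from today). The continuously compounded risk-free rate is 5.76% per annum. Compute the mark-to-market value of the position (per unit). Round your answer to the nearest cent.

PV(remaining coupons) I = 2.22·e^(−0.0576·2/12) + 0.78·e^(−0.0576·5/12) = 2.9603
Current forward F = (S − I)·e^(rT) = (115.02 − 2.9603)·e^(0.0576·12/12) = 112.0597 × 1.059291 = 118.7038
Value (long) = (F − K)·e^(−rT) = (118.7038 − 117.09) × 0.944027 = 1.5235
Short position value = −(long value) = -$1.52

-$1.52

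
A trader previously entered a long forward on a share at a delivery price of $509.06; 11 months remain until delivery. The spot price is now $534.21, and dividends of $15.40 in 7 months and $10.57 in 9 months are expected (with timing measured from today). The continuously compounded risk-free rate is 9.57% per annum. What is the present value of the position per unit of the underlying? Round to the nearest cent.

$43.50

PV(remaining dividends) I = 15.40·e^(−0.0957·7/12) + 10.57·e^(−0.0957·9/12) = 24.4018
Current forward F = (S − I)·e^(rT) = (534.21 − 24.4018)·e^(0.0957·11/12) = 509.8082 × 1.091688 = 556.5515
Value (long) = (F − K)·e^(−rT) = (556.5515 − 509.06) × 0.916013 = 43.5028
Value = $43.50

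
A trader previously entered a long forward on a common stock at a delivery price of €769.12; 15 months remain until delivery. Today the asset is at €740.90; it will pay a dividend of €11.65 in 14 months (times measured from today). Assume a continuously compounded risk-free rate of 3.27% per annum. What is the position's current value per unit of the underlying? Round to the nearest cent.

-€8.63

PV(remaining dividends) I = 11.65·e^(−0.0327·14/12) = 11.2139
Current forward F = (S − I)·e^(rT) = (740.90 − 11.2139)·e^(0.0327·15/12) = 729.6861 × 1.041722 = 760.1301
Value (long) = (F − K)·e^(−rT) = (760.1301 − 769.12) × 0.959949 = -8.6298
Value = -€8.63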